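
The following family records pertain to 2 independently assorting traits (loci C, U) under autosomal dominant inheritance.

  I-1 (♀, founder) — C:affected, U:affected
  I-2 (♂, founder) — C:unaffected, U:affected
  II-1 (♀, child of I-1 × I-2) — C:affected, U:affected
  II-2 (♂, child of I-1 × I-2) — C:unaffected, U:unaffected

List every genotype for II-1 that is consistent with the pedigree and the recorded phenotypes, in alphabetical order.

C/I-1 aff ·: Cc
C/I-2 un ·: cc
C/II-1 aff I-1×I-2: Cc
C/II-2 un I-1×I-2: cc
⇒ C over [I-1,I-2,II-1,II-2]: 1 consistent
U/I-1 aff ·: Uu
U/I-2 aff ·: Uu
U/II-1 aff I-1×I-2: Uu|UU
U/II-2 un I-1×I-2: uu
⇒ U over [I-1,I-2,II-1,II-2]: 2 consistent

II-1 ∈ {Cc UU, Cc Uu}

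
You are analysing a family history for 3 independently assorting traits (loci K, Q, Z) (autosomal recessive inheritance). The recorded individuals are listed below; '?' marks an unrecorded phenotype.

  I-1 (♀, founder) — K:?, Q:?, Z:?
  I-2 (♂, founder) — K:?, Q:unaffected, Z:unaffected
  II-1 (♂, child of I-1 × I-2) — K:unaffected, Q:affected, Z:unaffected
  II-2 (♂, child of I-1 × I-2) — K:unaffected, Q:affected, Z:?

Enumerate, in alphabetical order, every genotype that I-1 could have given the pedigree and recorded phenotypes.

K/I-1 ? ·: KK|Kk|kk
K/I-2 ? ·: KK|Kk|kk
K/II-1 un I-1×I-2: KK|Kk
K/II-2 un I-1×I-2: KK|Kk
⇒ K over [I-1,I-2,II-1,II-2]: 17 consistent
Q/I-1 ? ·: Qq|qq
Q/I-2 un ·: Qq
Q/II-1 aff I-1×I-2: qq
Q/II-2 aff I-1×I-2: qq
⇒ Q over [I-1,I-2,II-1,II-2]: 2 consistent
Z/I-1 ? ·: ZZ|Zz|zz
Z/I-2 un ·: ZZ|Zz
Z/II-1 un I-1×I-2: ZZ|Zz
Z/II-2 ? I-1×I-2: ZZ|Zz|zz
⇒ Z over [I-1,I-2,II-1,II-2]: 18 consistent

I-1 ∈ {KK Qq ZZ, KK Qq Zz, KK Qq zz, KK qq ZZ, KK qq Zz, KK qq zz, Kk Qq ZZ, Kk Qq Zz, Kk Qq zz, Kk qq ZZ, Kk qq Zz, Kk qq zz, kk Qq ZZ, kk Qq Zz, kk Qq zz, kk qq ZZ, kk qq Zz, kk qq zz}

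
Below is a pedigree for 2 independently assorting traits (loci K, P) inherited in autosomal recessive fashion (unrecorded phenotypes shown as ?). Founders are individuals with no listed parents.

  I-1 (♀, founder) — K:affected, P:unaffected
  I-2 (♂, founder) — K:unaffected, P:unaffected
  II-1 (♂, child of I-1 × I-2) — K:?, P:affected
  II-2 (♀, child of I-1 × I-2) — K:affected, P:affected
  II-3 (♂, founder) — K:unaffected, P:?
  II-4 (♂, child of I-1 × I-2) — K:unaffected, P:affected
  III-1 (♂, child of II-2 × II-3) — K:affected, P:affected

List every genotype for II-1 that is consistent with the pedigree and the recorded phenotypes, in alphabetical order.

II-1 ∈ {Kk pp, kk pp}

K/I-1 aff ·: kk
K/I-2 un ·: Kk
K/II-1 ? I-1×I-2: Kk|kk
K/II-2 aff I-1×I-2: kk
K/II-3 un ·: Kk
K/II-4 un I-1×I-2: Kk
K/III-1 aff II-2×II-3: kk
⇒ K over [I-1,I-2,II-1,II-2,II-3,II-4,III-1]: 2 consistent
P/I-1 un ·: Pp
P/I-2 un ·: Pp
P/II-1 aff I-1×I-2: pp
P/II-2 aff I-1×I-2: pp
P/II-3 ? ·: Pp|pp
P/II-4 aff I-1×I-2: pp
P/III-1 aff II-2×II-3: pp
⇒ P over [I-1,I-2,II-1,II-2,II-3,II-4,III-1]: 2 consistent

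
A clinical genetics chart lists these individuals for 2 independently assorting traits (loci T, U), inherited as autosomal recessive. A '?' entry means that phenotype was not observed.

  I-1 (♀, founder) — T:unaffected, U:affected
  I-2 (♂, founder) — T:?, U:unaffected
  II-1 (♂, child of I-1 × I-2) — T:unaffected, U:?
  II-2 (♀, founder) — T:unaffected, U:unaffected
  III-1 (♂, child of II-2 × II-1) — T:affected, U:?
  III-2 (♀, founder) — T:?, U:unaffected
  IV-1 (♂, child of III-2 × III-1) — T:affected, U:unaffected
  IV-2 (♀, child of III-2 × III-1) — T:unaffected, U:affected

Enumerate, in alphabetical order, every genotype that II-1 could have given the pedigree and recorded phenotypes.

T/I-1 un ·: TT|Tt
T/I-2 ? ·: TT|Tt|tt
T/II-1 un I-1×I-2: Tt
T/II-2 un ·: Tt
T/III-1 aff II-2×II-1: tt
T/III-2 ? ·: Tt
T/IV-1 aff III-2×III-1: tt
T/IV-2 un III-2×III-1: Tt
⇒ T over [I-1,I-2,II-1,II-2,III-1,III-2,IV-1,IV-2]: 5 consistent
U/I-1 aff ·: uu
U/I-2 un ·: UU|Uu
U/II-1 ? I-1×I-2: Uu|uu
U/II-2 un ·: UU|Uu
U/III-1 ? II-2×II-1: Uu|uu
U/III-2 un ·: Uu
U/IV-1 un III-2×III-1: UU|Uu
U/IV-2 aff III-2×III-1: uu
⇒ U over [I-1,I-2,II-1,II-2,III-1,III-2,IV-1,IV-2]: 15 consistent

II-1 ∈ {Tt Uu, Tt uu}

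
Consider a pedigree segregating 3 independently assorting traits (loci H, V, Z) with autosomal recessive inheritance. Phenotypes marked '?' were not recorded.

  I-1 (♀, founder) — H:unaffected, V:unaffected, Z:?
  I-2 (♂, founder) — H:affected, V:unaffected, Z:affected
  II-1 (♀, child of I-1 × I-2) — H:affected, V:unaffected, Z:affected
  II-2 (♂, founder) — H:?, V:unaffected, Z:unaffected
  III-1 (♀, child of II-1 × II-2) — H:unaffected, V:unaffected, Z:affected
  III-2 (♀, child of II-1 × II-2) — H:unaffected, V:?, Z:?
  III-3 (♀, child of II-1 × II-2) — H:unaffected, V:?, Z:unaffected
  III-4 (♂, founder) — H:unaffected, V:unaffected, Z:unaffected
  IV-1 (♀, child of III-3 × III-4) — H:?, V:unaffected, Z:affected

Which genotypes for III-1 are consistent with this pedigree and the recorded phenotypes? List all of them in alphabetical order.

III-1 ∈ {Hh VV zz, Hh Vv zz}

H/I-1 un ·: Hh
H/I-2 aff ·: hh
H/II-1 aff I-1×I-2: hh
H/II-2 ? ·: HH|Hh
H/III-1 un II-1×II-2: Hh
H/III-2 un II-1×II-2: Hh
H/III-3 un II-1×II-2: Hh
H/III-4 un ·: HH|Hh
H/IV-1 ? III-3×III-4: HH|Hh|hh
⇒ H over [I-1,I-2,II-1,II-2,III-1,III-2,III-3,III-4,IV-1]: 10 consistent
V/I-1 un ·: VV|Vv
V/I-2 un ·: VV|Vv
V/II-1 un I-1×I-2: VV|Vv
V/II-2 un ·: VV|Vv
V/III-1 un II-1×II-2: VV|Vv
V/III-2 ? II-1×II-2: VV|Vv|vv
V/III-3 ? II-1×II-2: VV|Vv|vv
V/III-4 un ·: VV|Vv
V/IV-1 un III-3×III-4: VV|Vv
⇒ V over [I-1,I-2,II-1,II-2,III-1,III-2,III-3,III-4,IV-1]: 370 consistent
Z/I-1 ? ·: Zz|zz
Z/I-2 aff ·: zz
Z/II-1 aff I-1×I-2: zz
Z/II-2 un ·: Zz
Z/III-1 aff II-1×II-2: zz
Z/III-2 ? II-1×II-2: Zz|zz
Z/III-3 un II-1×II-2: Zz
Z/III-4 un ·: Zz
Z/IV-1 aff III-3×III-4: zz
⇒ Z over [I-1,I-2,II-1,II-2,III-1,III-2,III-3,III-4,IV-1]: 4 consistent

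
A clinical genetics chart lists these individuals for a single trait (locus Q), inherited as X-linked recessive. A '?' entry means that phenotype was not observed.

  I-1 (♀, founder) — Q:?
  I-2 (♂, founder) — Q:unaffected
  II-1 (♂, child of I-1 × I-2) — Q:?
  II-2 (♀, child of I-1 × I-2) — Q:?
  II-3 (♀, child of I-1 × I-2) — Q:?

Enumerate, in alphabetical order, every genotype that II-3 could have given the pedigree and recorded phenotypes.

II-3 ∈ {X^QX^Q, X^QX^q}

Q/I-1 ? ·: X^QX^Q|X^QX^q|X^qX^q
Q/I-2 un ·: X^QY
Q/II-1 ? I-1×I-2: X^QY|X^qY
Q/II-2 ? I-1×I-2: X^QX^Q|X^QX^q
Q/II-3 ? I-1×I-2: X^QX^Q|X^QX^q
⇒ Q over [I-1,I-2,II-1,II-2,II-3]: 10 consistent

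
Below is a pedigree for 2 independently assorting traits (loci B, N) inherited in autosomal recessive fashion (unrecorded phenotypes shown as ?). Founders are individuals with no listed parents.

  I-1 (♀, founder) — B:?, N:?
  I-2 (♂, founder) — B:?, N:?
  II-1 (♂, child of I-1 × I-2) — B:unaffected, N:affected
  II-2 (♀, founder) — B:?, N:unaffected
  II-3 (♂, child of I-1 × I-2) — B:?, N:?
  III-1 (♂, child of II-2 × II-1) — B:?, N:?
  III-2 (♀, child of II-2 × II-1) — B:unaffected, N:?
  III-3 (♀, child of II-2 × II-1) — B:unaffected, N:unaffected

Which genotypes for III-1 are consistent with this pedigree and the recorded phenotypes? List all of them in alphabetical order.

B/I-1 ? ·: BB|Bb|bb
B/I-2 ? ·: BB|Bb|bb
B/II-1 un I-1×I-2: BB|Bb
B/II-2 ? ·: BB|Bb|bb
B/II-3 ? I-1×I-2: BB|Bb|bb
B/III-1 ? II-2×II-1: BB|Bb|bb
B/III-2 un II-2×II-1: BB|Bb
B/III-3 un II-2×II-1: BB|Bb
⇒ B over [I-1,I-2,II-1,II-2,II-3,III-1,III-2,III-3]: 366 consistent
N/I-1 ? ·: Nn|nn
N/I-2 ? ·: Nn|nn
N/II-1 aff I-1×I-2: nn
N/II-2 un ·: NN|Nn
N/II-3 ? I-1×I-2: NN|Nn|nn
N/III-1 ? II-2×II-1: Nn|nn
N/III-2 ? II-2×II-1: Nn|nn
N/III-3 un II-2×II-1: Nn
⇒ N over [I-1,I-2,II-1,II-2,II-3,III-1,III-2,III-3]: 40 consistent

III-1 ∈ {BB Nn, BB nn, Bb Nn, Bb nn, bb Nn, bb nn}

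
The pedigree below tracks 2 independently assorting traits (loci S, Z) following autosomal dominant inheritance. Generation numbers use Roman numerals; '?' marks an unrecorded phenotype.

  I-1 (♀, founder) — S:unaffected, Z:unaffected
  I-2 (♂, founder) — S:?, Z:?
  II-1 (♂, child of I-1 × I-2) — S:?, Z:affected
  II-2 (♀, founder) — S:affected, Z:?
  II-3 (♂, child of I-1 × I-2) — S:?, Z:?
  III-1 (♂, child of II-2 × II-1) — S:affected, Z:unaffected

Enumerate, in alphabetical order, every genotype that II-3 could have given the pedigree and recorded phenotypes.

II-3 ∈ {Ss Zz, Ss zz, ss Zz, ss zz}

S/I-1 un ·: ss
S/I-2 ? ·: ss|Ss|SS
S/II-1 ? I-1×I-2: ss|Ss
S/II-2 aff ·: Ss|SS
S/II-3 ? I-1×I-2: ss|Ss
S/III-1 aff II-2×II-1: Ss|SS
⇒ S over [I-1,I-2,II-1,II-2,II-3,III-1]: 18 consistent
Z/I-1 un ·: zz
Z/I-2 ? ·: Zz|ZZ
Z/II-1 aff I-1×I-2: Zz
Z/II-2 ? ·: zz|Zz
Z/II-3 ? I-1×I-2: zz|Zz
Z/III-1 un II-2×II-1: zz
⇒ Z over [I-1,I-2,II-1,II-2,II-3,III-1]: 6 consistent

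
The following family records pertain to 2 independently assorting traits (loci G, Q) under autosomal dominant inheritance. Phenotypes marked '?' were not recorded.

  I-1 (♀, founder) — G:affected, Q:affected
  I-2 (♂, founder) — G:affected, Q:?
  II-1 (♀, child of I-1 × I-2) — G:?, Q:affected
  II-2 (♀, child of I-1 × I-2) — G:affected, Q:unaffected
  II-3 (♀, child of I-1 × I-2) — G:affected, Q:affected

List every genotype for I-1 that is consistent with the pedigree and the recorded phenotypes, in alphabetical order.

I-1 ∈ {GG Qq, Gg Qq}

G/I-1 aff ·: Gg|GG
G/I-2 aff ·: Gg|GG
G/II-1 ? I-1×I-2: gg|Gg|GG
G/II-2 aff I-1×I-2: Gg|GG
G/II-3 aff I-1×I-2: Gg|GG
⇒ G over [I-1,I-2,II-1,II-2,II-3]: 29 consistent
Q/I-1 aff ·: Qq
Q/I-2 ? ·: qq|Qq
Q/II-1 aff I-1×I-2: Qq|QQ
Q/II-2 un I-1×I-2: qq
Q/II-3 aff I-1×I-2: Qq|QQ
⇒ Q over [I-1,I-2,II-1,II-2,II-3]: 5 consistent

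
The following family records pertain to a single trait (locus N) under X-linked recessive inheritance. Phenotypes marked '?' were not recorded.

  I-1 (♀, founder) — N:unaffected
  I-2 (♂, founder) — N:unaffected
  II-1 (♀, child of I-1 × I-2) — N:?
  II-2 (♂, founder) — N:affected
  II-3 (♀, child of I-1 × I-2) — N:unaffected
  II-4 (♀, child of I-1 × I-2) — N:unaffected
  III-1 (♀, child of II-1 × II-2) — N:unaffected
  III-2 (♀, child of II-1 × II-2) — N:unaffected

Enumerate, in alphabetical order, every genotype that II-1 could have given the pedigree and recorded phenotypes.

II-1 ∈ {X^NX^N, X^NX^n}

N/I-1 un ·: X^NX^N|X^NX^n
N/I-2 un ·: X^NY
N/II-1 ? I-1×I-2: X^NX^N|X^NX^n
N/II-2 aff ·: X^nY
N/II-3 un I-1×I-2: X^NX^N|X^NX^n
N/II-4 un I-1×I-2: X^NX^N|X^NX^n
N/III-1 un II-1×II-2: X^NX^n
N/III-2 un II-1×II-2: X^NX^n
⇒ N over [I-1,I-2,II-1,II-2,II-3,II-4,III-1,III-2]: 9 consistent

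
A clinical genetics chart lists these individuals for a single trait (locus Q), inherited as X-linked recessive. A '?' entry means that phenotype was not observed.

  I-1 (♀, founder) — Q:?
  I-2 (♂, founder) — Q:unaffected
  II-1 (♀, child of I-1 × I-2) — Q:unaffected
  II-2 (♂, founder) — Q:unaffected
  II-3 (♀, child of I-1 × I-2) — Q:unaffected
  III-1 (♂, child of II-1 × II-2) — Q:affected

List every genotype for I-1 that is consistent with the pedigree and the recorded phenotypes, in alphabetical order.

I-1 ∈ {X^QX^q, X^qX^q}

Q/I-1 ? ·: X^QX^q|X^qX^q
Q/I-2 un ·: X^QY
Q/II-1 un I-1×I-2: X^QX^q
Q/II-2 un ·: X^QY
Q/II-3 un I-1×I-2: X^QX^Q|X^QX^q
Q/III-1 aff II-1×II-2: X^qY
⇒ Q over [I-1,I-2,II-1,II-2,II-3,III-1]: 3 consistent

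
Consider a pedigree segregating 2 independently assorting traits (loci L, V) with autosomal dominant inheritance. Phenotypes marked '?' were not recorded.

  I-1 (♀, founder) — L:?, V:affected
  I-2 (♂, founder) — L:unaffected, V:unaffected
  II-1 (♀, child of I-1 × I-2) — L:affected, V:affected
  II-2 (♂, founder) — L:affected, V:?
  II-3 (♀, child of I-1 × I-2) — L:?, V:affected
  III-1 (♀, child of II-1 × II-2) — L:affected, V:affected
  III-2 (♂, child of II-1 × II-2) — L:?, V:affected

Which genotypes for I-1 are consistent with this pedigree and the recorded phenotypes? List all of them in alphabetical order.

I-1 ∈ {LL VV, LL Vv, Ll VV, Ll Vv}

L/I-1 ? ·: Ll|LL
L/I-2 un ·: ll
L/II-1 aff I-1×I-2: Ll
L/II-2 aff ·: Ll|LL
L/II-3 ? I-1×I-2: ll|Ll
L/III-1 aff II-1×II-2: Ll|LL
L/III-2 ? II-1×II-2: ll|Ll|LL
⇒ L over [I-1,I-2,II-1,II-2,II-3,III-1,III-2]: 30 consistent
V/I-1 aff ·: Vv|VV
V/I-2 un ·: vv
V/II-1 aff I-1×I-2: Vv
V/II-2 ? ·: vv|Vv|VV
V/II-3 aff I-1×I-2: Vv
V/III-1 aff II-1×II-2: Vv|VV
V/III-2 aff II-1×II-2: Vv|VV
⇒ V over [I-1,I-2,II-1,II-2,II-3,III-1,III-2]: 18 consistent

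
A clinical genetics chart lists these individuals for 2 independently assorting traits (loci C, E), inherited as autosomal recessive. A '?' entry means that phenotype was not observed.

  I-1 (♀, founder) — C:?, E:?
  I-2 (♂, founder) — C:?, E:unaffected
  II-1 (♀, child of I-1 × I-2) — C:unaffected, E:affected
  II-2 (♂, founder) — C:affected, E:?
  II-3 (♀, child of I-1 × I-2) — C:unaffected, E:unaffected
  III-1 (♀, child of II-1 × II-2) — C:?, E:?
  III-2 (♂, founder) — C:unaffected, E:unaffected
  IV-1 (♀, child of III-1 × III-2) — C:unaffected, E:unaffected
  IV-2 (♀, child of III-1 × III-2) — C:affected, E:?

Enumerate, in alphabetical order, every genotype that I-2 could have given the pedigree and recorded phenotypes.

C/I-1 ? ·: CC|Cc|cc
C/I-2 ? ·: CC|Cc|cc
C/II-1 un I-1×I-2: CC|Cc
C/II-2 aff ·: cc
C/II-3 un I-1×I-2: CC|Cc
C/III-1 ? II-1×II-2: Cc|cc
C/III-2 un ·: Cc
C/IV-1 un III-1×III-2: CC|Cc
C/IV-2 aff III-1×III-2: cc
⇒ C over [I-1,I-2,II-1,II-2,II-3,III-1,III-2,IV-1,IV-2]: 44 consistent
E/I-1 ? ·: Ee|ee
E/I-2 un ·: Ee
E/II-1 aff I-1×I-2: ee
E/II-2 ? ·: EE|Ee|ee
E/II-3 un I-1×I-2: EE|Ee
E/III-1 ? II-1×II-2: Ee|ee
E/III-2 un ·: EE|Ee
E/IV-1 un III-1×III-2: EE|Ee
E/IV-2 ? III-1×III-2: EE|Ee|ee
⇒ E over [I-1,I-2,II-1,II-2,II-3,III-1,III-2,IV-1,IV-2]: 78 consistent

I-2 ∈ {CC Ee, Cc Ee, cc Ee}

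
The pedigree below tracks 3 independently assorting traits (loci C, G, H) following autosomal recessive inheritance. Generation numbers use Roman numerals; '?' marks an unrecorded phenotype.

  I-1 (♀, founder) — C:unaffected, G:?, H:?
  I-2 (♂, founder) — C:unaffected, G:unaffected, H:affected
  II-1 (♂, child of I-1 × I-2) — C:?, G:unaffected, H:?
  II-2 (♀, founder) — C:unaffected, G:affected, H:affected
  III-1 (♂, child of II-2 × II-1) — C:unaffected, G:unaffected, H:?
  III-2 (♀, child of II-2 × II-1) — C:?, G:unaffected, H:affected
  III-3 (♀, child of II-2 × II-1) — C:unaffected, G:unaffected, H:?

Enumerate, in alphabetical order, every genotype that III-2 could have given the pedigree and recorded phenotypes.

III-2 ∈ {CC Gg hh, Cc Gg hh, cc Gg hh}

C/I-1 un ·: CC|Cc
C/I-2 un ·: CC|Cc
C/II-1 ? I-1×I-2: CC|Cc|cc
C/II-2 un ·: CC|Cc
C/III-1 un II-2×II-1: CC|Cc
C/III-2 ? II-2×II-1: CC|Cc|cc
C/III-3 un II-2×II-1: CC|Cc
⇒ C over [I-1,I-2,II-1,II-2,III-1,III-2,III-3]: 99 consistent
G/I-1 ? ·: GG|Gg|gg
G/I-2 un ·: GG|Gg
G/II-1 un I-1×I-2: GG|Gg
G/II-2 aff ·: gg
G/III-1 un II-2×II-1: Gg
G/III-2 un II-2×II-1: Gg
G/III-3 un II-2×II-1: Gg
⇒ G over [I-1,I-2,II-1,II-2,III-1,III-2,III-3]: 9 consistent
H/I-1 ? ·: HH|Hh|hh
H/I-2 aff ·: hh
H/II-1 ? I-1×I-2: Hh|hh
H/II-2 aff ·: hh
H/III-1 ? II-2×II-1: Hh|hh
H/III-2 aff II-2×II-1: hh
H/III-3 ? II-2×II-1: Hh|hh
⇒ H over [I-1,I-2,II-1,II-2,III-1,III-2,III-3]: 10 consistent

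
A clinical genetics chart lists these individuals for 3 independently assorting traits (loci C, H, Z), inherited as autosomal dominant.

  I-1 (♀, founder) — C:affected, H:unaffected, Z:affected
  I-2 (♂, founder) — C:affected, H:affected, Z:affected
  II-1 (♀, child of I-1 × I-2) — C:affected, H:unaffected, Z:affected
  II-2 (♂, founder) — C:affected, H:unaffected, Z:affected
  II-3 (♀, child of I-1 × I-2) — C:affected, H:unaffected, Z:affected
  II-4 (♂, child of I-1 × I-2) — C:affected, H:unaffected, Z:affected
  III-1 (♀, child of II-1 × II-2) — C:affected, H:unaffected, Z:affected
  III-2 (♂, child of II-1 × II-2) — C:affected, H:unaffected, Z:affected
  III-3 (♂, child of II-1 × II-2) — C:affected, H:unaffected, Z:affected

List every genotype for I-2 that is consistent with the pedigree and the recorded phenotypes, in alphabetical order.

I-2 ∈ {CC Hh ZZ, CC Hh Zz, Cc Hh ZZ, Cc Hh Zz}

C/I-1 aff ·: Cc|CC
C/I-2 aff ·: Cc|CC
C/II-1 aff I-1×I-2: Cc|CC
C/II-2 aff ·: Cc|CC
C/II-3 aff I-1×I-2: Cc|CC
C/II-4 aff I-1×I-2: Cc|CC
C/III-1 aff II-1×II-2: Cc|CC
C/III-2 aff II-1×II-2: Cc|CC
C/III-3 aff II-1×II-2: Cc|CC
⇒ C over [I-1,I-2,II-1,II-2,II-3,II-4,III-1,III-2,III-3]: 309 consistent
H/I-1 un ·: hh
H/I-2 aff ·: Hh
H/II-1 un I-1×I-2: hh
H/II-2 un ·: hh
H/II-3 un I-1×I-2: hh
H/II-4 un I-1×I-2: hh
H/III-1 un II-1×II-2: hh
H/III-2 un II-1×II-2: hh
H/III-3 un II-1×II-2: hh
⇒ H over [I-1,I-2,II-1,II-2,II-3,II-4,III-1,III-2,III-3]: 1 consistent
Z/I-1 aff ·: Zz|ZZ
Z/I-2 aff ·: Zz|ZZ
Z/II-1 aff I-1×I-2: Zz|ZZ
Z/II-2 aff ·: Zz|ZZ
Z/II-3 aff I-1×I-2: Zz|ZZ
Z/II-4 aff I-1×I-2: Zz|ZZ
Z/III-1 aff II-1×II-2: Zz|ZZ
Z/III-2 aff II-1×II-2: Zz|ZZ
Z/III-3 aff II-1×II-2: Zz|ZZ
⇒ Z over [I-1,I-2,II-1,II-2,II-3,II-4,III-1,III-2,III-3]: 309 consistent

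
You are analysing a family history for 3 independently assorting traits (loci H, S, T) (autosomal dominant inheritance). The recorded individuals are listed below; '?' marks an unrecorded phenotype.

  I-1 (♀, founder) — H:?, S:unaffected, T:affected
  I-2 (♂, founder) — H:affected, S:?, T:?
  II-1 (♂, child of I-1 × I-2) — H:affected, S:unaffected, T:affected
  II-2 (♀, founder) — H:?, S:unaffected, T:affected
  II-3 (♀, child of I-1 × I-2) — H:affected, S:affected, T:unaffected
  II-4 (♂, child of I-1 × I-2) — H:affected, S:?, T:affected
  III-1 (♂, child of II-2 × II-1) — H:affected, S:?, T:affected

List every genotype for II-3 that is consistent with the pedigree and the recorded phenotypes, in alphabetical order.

H/I-1 ? ·: hh|Hh|HH
H/I-2 aff ·: Hh|HH
H/II-1 aff I-1×I-2: Hh|HH
H/II-2 ? ·: hh|Hh|HH
H/II-3 aff I-1×I-2: Hh|HH
H/II-4 aff I-1×I-2: Hh|HH
H/III-1 aff II-2×II-1: Hh|HH
⇒ H over [I-1,I-2,II-1,II-2,II-3,II-4,III-1]: 122 consistent
S/I-1 un ·: ss
S/I-2 ? ·: Ss
S/II-1 un I-1×I-2: ss
S/II-2 un ·: ss
S/II-3 aff I-1×I-2: Ss
S/II-4 ? I-1×I-2: ss|Ss
S/III-1 ? II-2×II-1: ss
⇒ S over [I-1,I-2,II-1,II-2,II-3,II-4,III-1]: 2 consistent
T/I-1 aff ·: Tt
T/I-2 ? ·: tt|Tt
T/II-1 aff I-1×I-2: Tt|TT
T/II-2 aff ·: Tt|TT
T/II-3 un I-1×I-2: tt
T/II-4 aff I-1×I-2: Tt|TT
T/III-1 aff II-2×II-1: Tt|TT
⇒ T over [I-1,I-2,II-1,II-2,II-3,II-4,III-1]: 18 consistent

II-3 ∈ {HH Ss tt, Hh Ss tt}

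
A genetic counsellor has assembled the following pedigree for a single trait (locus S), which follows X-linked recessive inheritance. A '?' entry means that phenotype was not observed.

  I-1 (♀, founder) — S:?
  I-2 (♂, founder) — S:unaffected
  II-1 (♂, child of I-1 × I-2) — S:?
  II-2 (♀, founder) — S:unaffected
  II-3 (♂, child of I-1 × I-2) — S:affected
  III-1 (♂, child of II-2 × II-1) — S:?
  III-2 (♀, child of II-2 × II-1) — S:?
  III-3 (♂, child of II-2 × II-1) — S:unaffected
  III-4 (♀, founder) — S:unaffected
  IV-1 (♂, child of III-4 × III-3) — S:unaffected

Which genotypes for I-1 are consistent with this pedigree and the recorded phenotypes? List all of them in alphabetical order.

S/I-1 ? ·: X^SX^s|X^sX^s
S/I-2 un ·: X^SY
S/II-1 ? I-1×I-2: X^SY|X^sY
S/II-2 un ·: X^SX^S|X^SX^s
S/II-3 aff I-1×I-2: X^sY
S/III-1 ? II-2×II-1: X^SY|X^sY
S/III-2 ? II-2×II-1: X^SX^S|X^SX^s|X^sX^s
S/III-3 un II-2×II-1: X^SY
S/III-4 un ·: X^SX^S|X^SX^s
S/IV-1 un III-4×III-3: X^SY
⇒ S over [I-1,I-2,II-1,II-2,II-3,III-1,III-2,III-3,III-4,IV-1]: 30 consistent

I-1 ∈ {X^SX^s, X^sX^s}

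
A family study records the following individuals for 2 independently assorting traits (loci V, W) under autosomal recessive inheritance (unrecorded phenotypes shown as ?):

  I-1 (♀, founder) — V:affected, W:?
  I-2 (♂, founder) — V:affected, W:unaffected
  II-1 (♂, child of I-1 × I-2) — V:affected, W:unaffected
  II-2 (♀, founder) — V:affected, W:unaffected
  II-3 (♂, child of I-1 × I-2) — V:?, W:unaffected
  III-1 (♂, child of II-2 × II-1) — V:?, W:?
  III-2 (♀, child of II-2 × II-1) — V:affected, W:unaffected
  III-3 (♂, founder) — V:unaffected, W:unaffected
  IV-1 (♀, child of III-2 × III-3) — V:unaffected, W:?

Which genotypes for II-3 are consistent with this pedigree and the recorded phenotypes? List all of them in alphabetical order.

II-3 ∈ {vv WW, vv Ww}

V/I-1 aff ·: vv
V/I-2 aff ·: vv
V/II-1 aff I-1×I-2: vv
V/II-2 aff ·: vv
V/II-3 ? I-1×I-2: vv
V/III-1 ? II-2×II-1: vv
V/III-2 aff II-2×II-1: vv
V/III-3 un ·: VV|Vv
V/IV-1 un III-2×III-3: Vv
⇒ V over [I-1,I-2,II-1,II-2,II-3,III-1,III-2,III-3,IV-1]: 2 consistent
W/I-1 ? ·: WW|Ww|ww
W/I-2 un ·: WW|Ww
W/II-1 un I-1×I-2: WW|Ww
W/II-2 un ·: WW|Ww
W/II-3 un I-1×I-2: WW|Ww
W/III-1 ? II-2×II-1: WW|Ww|ww
W/III-2 un II-2×II-1: WW|Ww
W/III-3 un ·: WW|Ww
W/IV-1 ? III-2×III-3: WW|Ww|ww
⇒ W over [I-1,I-2,II-1,II-2,II-3,III-1,III-2,III-3,IV-1]: 453 consistent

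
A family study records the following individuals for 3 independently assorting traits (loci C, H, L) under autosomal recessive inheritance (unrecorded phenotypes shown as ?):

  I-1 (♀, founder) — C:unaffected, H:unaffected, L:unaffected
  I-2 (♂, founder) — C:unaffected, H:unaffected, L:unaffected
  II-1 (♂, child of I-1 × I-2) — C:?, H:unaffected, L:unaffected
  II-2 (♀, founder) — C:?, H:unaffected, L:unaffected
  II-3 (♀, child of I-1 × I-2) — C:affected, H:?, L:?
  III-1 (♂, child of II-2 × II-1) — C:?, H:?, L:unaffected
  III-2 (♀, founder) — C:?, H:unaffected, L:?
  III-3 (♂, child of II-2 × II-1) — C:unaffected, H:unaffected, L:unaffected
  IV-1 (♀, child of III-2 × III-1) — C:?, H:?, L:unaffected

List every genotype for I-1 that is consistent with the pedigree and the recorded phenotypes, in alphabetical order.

C/I-1 un ·: Cc
C/I-2 un ·: Cc
C/II-1 ? I-1×I-2: CC|Cc|cc
C/II-2 ? ·: CC|Cc|cc
C/II-3 aff I-1×I-2: cc
C/III-1 ? II-2×II-1: CC|Cc|cc
C/III-2 ? ·: CC|Cc|cc
C/III-3 un II-2×II-1: CC|Cc
C/IV-1 ? III-2×III-1: CC|Cc|cc
⇒ C over [I-1,I-2,II-1,II-2,II-3,III-1,III-2,III-3,IV-1]: 114 consistent
H/I-1 un ·: HH|Hh
H/I-2 un ·: HH|Hh
H/II-1 un I-1×I-2: HH|Hh
H/II-2 un ·: HH|Hh
H/II-3 ? I-1×I-2: HH|Hh|hh
H/III-1 ? II-2×II-1: HH|Hh|hh
H/III-2 un ·: HH|Hh
H/III-3 un II-2×II-1: HH|Hh
H/IV-1 ? III-2×III-1: HH|Hh|hh
⇒ H over [I-1,I-2,II-1,II-2,II-3,III-1,III-2,III-3,IV-1]: 418 consistent
L/I-1 un ·: LL|Ll
L/I-2 un ·: LL|Ll
L/II-1 un I-1×I-2: LL|Ll
L/II-2 un ·: LL|Ll
L/II-3 ? I-1×I-2: LL|Ll|ll
L/III-1 un II-2×II-1: LL|Ll
L/III-2 ? ·: LL|Ll|ll
L/III-3 un II-2×II-1: LL|Ll
L/IV-1 un III-2×III-1: LL|Ll
⇒ L over [I-1,I-2,II-1,II-2,II-3,III-1,III-2,III-3,IV-1]: 428 consistent

I-1 ∈ {Cc HH LL, Cc HH Ll, Cc Hh LL, Cc Hh Ll}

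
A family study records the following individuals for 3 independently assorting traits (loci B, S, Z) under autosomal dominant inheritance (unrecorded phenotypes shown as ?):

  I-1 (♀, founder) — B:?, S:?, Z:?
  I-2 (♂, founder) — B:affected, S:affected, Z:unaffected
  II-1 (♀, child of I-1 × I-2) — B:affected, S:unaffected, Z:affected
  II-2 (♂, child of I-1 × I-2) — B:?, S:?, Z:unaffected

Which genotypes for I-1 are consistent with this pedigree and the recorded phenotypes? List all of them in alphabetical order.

I-1 ∈ {BB Ss Zz, BB ss Zz, Bb Ss Zz, Bb ss Zz, bb Ss Zz, bb ss Zz}

B/I-1 ? ·: bb|Bb|BB
B/I-2 aff ·: Bb|BB
B/II-1 aff I-1×I-2: Bb|BB
B/II-2 ? I-1×I-2: bb|Bb|BB
⇒ B over [I-1,I-2,II-1,II-2]: 18 consistent
S/I-1 ? ·: ss|Ss
S/I-2 aff ·: Ss
S/II-1 un I-1×I-2: ss
S/II-2 ? I-1×I-2: ss|Ss|SS
⇒ S over [I-1,I-2,II-1,II-2]: 5 consistent
Z/I-1 ? ·: Zz
Z/I-2 un ·: zz
Z/II-1 aff I-1×I-2: Zz
Z/II-2 un I-1×I-2: zz
⇒ Z over [I-1,I-2,II-1,II-2]: 1 consistent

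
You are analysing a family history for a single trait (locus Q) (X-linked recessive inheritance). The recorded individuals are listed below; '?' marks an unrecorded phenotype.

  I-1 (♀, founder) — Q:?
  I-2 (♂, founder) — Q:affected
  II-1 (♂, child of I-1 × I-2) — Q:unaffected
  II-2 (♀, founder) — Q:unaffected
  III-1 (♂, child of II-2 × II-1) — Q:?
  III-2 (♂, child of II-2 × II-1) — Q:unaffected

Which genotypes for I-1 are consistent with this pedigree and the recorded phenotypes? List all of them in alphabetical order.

Q/I-1 ? ·: X^QX^Q|X^QX^q
Q/I-2 aff ·: X^qY
Q/II-1 un I-1×I-2: X^QY
Q/II-2 un ·: X^QX^Q|X^QX^q
Q/III-1 ? II-2×II-1: X^QY|X^qY
Q/III-2 un II-2×II-1: X^QY
⇒ Q over [I-1,I-2,II-1,II-2,III-1,III-2]: 6 consistent

I-1 ∈ {X^QX^Q, X^QX^q}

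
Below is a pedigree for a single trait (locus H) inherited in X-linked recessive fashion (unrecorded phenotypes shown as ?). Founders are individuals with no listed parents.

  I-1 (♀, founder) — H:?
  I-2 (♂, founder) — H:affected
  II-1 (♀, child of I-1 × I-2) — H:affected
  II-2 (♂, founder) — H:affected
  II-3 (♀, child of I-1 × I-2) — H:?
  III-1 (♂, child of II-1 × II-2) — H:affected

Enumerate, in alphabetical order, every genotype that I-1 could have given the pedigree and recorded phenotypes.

H/I-1 ? ·: X^HX^h|X^hX^h
H/I-2 aff ·: X^hY
H/II-1 aff I-1×I-2: X^hX^h
H/II-2 aff ·: X^hY
H/II-3 ? I-1×I-2: X^HX^h|X^hX^h
H/III-1 aff II-1×II-2: X^hY
⇒ H over [I-1,I-2,II-1,II-2,II-3,III-1]: 3 consistent

I-1 ∈ {X^HX^h, X^hX^h}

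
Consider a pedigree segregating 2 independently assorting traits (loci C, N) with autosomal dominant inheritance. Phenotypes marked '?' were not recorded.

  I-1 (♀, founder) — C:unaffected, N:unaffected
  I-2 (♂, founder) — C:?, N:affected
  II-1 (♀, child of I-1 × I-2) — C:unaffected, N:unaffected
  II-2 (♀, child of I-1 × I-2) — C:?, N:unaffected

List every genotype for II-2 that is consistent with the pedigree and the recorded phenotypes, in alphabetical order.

C/I-1 un ·: cc
C/I-2 ? ·: cc|Cc
C/II-1 un I-1×I-2: cc
C/II-2 ? I-1×I-2: cc|Cc
⇒ C over [I-1,I-2,II-1,II-2]: 3 consistent
N/I-1 un ·: nn
N/I-2 aff ·: Nn
N/II-1 un I-1×I-2: nn
N/II-2 un I-1×I-2: nn
⇒ N over [I-1,I-2,II-1,II-2]: 1 consistent

II-2 ∈ {Cc nn, cc nn}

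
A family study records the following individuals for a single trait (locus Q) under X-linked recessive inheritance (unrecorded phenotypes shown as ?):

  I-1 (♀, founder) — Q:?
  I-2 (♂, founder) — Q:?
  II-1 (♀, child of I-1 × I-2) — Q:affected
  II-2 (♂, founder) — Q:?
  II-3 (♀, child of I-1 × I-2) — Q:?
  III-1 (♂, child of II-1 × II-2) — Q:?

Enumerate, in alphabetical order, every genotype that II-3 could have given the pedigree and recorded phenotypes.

II-3 ∈ {X^QX^q, X^qX^q}

Q/I-1 ? ·: X^QX^q|X^qX^q
Q/I-2 ? ·: X^qY
Q/II-1 aff I-1×I-2: X^qX^q
Q/II-2 ? ·: X^QY|X^qY
Q/II-3 ? I-1×I-2: X^QX^q|X^qX^q
Q/III-1 ? II-1×II-2: X^qY
⇒ Q over [I-1,I-2,II-1,II-2,II-3,III-1]: 6 consistent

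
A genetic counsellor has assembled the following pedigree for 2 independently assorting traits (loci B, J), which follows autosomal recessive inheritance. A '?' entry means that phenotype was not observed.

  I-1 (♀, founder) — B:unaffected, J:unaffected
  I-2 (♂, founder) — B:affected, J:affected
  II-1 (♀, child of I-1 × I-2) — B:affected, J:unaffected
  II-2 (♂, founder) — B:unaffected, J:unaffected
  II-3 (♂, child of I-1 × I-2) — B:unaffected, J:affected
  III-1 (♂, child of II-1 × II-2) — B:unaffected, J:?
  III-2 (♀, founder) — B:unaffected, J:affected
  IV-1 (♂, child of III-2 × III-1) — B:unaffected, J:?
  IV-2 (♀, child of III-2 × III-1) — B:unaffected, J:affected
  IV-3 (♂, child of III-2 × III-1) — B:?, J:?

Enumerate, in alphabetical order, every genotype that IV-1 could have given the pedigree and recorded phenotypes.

B/I-1 un ·: Bb
B/I-2 aff ·: bb
B/II-1 aff I-1×I-2: bb
B/II-2 un ·: BB|Bb
B/II-3 un I-1×I-2: Bb
B/III-1 un II-1×II-2: Bb
B/III-2 un ·: BB|Bb
B/IV-1 un III-2×III-1: BB|Bb
B/IV-2 un III-2×III-1: BB|Bb
B/IV-3 ? III-2×III-1: BB|Bb|bb
⇒ B over [I-1,I-2,II-1,II-2,II-3,III-1,III-2,IV-1,IV-2,IV-3]: 40 consistent
J/I-1 un ·: Jj
J/I-2 aff ·: jj
J/II-1 un I-1×I-2: Jj
J/II-2 un ·: JJ|Jj
J/II-3 aff I-1×I-2: jj
J/III-1 ? II-1×II-2: Jj|jj
J/III-2 aff ·: jj
J/IV-1 ? III-2×III-1: Jj|jj
J/IV-2 aff III-2×III-1: jj
J/IV-3 ? III-2×III-1: Jj|jj
⇒ J over [I-1,I-2,II-1,II-2,II-3,III-1,III-2,IV-1,IV-2,IV-3]: 9 consistent

IV-1 ∈ {BB Jj, BB jj, Bb Jj, Bb jj}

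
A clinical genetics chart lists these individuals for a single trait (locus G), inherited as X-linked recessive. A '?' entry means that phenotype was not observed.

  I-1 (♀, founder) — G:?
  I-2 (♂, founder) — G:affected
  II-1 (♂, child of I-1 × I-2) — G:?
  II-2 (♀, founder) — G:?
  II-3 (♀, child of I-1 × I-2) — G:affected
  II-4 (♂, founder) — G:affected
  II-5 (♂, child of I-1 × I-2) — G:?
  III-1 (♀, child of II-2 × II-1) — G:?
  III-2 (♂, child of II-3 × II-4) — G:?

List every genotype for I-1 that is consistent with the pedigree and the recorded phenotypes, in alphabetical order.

I-1 ∈ {X^GX^g, X^gX^g}

G/I-1 ? ·: X^GX^g|X^gX^g
G/I-2 aff ·: X^gY
G/II-1 ? I-1×I-2: X^GY|X^gY
G/II-2 ? ·: X^GX^G|X^GX^g|X^gX^g
G/II-3 aff I-1×I-2: X^gX^g
G/II-4 aff ·: X^gY
G/II-5 ? I-1×I-2: X^GY|X^gY
G/III-1 ? II-2×II-1: X^GX^G|X^GX^g|X^gX^g
G/III-2 ? II-3×II-4: X^gY
⇒ G over [I-1,I-2,II-1,II-2,II-3,II-4,II-5,III-1,III-2]: 20 consistent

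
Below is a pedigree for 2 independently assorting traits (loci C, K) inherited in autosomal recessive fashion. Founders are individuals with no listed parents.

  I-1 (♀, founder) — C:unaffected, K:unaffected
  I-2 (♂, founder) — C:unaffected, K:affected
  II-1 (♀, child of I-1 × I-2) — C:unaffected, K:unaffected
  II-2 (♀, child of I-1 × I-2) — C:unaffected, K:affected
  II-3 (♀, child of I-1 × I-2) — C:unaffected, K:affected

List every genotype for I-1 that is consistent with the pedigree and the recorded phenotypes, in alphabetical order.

C/I-1 un ·: CC|Cc
C/I-2 un ·: CC|Cc
C/II-1 un I-1×I-2: CC|Cc
C/II-2 un I-1×I-2: CC|Cc
C/II-3 un I-1×I-2: CC|Cc
⇒ C over [I-1,I-2,II-1,II-2,II-3]: 25 consistent
K/I-1 un ·: Kk
K/I-2 aff ·: kk
K/II-1 un I-1×I-2: Kk
K/II-2 aff I-1×I-2: kk
K/II-3 aff I-1×I-2: kk
⇒ K over [I-1,I-2,II-1,II-2,II-3]: 1 consistent

I-1 ∈ {CC Kk, Cc Kk}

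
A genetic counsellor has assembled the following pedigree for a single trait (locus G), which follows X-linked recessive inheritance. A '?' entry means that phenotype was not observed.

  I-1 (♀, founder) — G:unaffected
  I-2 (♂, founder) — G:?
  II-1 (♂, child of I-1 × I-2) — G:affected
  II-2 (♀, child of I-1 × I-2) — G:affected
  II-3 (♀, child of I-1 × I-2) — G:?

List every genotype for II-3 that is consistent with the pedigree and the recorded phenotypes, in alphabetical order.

II-3 ∈ {X^GX^g, X^gX^g}

G/I-1 un ·: X^GX^g
G/I-2 ? ·: X^gY
G/II-1 aff I-1×I-2: X^gY
G/II-2 aff I-1×I-2: X^gX^g
G/II-3 ? I-1×I-2: X^GX^g|X^gX^g
⇒ G over [I-1,I-2,II-1,II-2,II-3]: 2 consistent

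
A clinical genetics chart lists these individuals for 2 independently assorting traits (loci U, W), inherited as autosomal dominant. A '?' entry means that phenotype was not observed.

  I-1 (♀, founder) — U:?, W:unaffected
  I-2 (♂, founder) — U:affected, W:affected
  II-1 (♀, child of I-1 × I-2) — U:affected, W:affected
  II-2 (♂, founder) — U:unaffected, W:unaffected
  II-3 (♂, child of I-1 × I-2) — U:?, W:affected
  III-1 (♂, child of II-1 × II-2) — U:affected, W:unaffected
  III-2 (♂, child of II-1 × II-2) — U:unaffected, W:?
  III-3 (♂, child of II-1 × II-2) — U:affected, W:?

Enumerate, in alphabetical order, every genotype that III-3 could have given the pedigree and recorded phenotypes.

U/I-1 ? ·: uu|Uu|UU
U/I-2 aff ·: Uu|UU
U/II-1 aff I-1×I-2: Uu
U/II-2 un ·: uu
U/II-3 ? I-1×I-2: uu|Uu|UU
U/III-1 aff II-1×II-2: Uu
U/III-2 un II-1×II-2: uu
U/III-3 aff II-1×II-2: Uu
⇒ U over [I-1,I-2,II-1,II-2,II-3,III-1,III-2,III-3]: 10 consistent
W/I-1 un ·: ww
W/I-2 aff ·: Ww|WW
W/II-1 aff I-1×I-2: Ww
W/II-2 un ·: ww
W/II-3 aff I-1×I-2: Ww
W/III-1 un II-1×II-2: ww
W/III-2 ? II-1×II-2: ww|Ww
W/III-3 ? II-1×II-2: ww|Ww
⇒ W over [I-1,I-2,II-1,II-2,II-3,III-1,III-2,III-3]: 8 consistent

III-3 ∈ {Uu Ww, Uu ww}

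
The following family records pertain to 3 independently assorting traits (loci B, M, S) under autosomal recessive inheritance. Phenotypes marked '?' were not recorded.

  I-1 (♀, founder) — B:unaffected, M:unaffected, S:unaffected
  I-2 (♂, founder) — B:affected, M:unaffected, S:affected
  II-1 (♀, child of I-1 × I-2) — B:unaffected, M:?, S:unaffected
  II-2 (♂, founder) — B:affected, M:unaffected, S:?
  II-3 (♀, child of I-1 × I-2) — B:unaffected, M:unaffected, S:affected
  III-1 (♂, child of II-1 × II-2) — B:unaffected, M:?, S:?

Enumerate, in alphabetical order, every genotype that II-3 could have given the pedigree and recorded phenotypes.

II-3 ∈ {Bb MM ss, Bb Mm ss}

B/I-1 un ·: BB|Bb
B/I-2 aff ·: bb
B/II-1 un I-1×I-2: Bb
B/II-2 aff ·: bb
B/II-3 un I-1×I-2: Bb
B/III-1 un II-1×II-2: Bb
⇒ B over [I-1,I-2,II-1,II-2,II-3,III-1]: 2 consistent
M/I-1 un ·: MM|Mm
M/I-2 un ·: MM|Mm
M/II-1 ? I-1×I-2: MM|Mm|mm
M/II-2 un ·: MM|Mm
M/II-3 un I-1×I-2: MM|Mm
M/III-1 ? II-1×II-2: MM|Mm|mm
⇒ M over [I-1,I-2,II-1,II-2,II-3,III-1]: 57 consistent
S/I-1 un ·: Ss
S/I-2 aff ·: ss
S/II-1 un I-1×I-2: Ss
S/II-2 ? ·: SS|Ss|ss
S/II-3 aff I-1×I-2: ss
S/III-1 ? II-1×II-2: SS|Ss|ss
⇒ S over [I-1,I-2,II-1,II-2,II-3,III-1]: 7 consistent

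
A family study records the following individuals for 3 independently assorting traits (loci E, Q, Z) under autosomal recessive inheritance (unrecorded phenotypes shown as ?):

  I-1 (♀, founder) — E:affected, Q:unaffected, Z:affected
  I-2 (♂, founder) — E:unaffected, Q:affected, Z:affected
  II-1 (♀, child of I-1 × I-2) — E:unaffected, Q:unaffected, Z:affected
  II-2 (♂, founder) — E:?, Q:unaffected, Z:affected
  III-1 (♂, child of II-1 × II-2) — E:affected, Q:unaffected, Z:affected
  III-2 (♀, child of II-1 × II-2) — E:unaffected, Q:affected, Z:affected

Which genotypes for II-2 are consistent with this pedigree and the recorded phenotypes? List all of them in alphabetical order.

II-2 ∈ {Ee Qq zz, ee Qq zz}

E/I-1 aff ·: ee
E/I-2 un ·: EE|Ee
E/II-1 un I-1×I-2: Ee
E/II-2 ? ·: Ee|ee
E/III-1 aff II-1×II-2: ee
E/III-2 un II-1×II-2: EE|Ee
⇒ E over [I-1,I-2,II-1,II-2,III-1,III-2]: 6 consistent
Q/I-1 un ·: QQ|Qq
Q/I-2 aff ·: qq
Q/II-1 un I-1×I-2: Qq
Q/II-2 un ·: Qq
Q/III-1 un II-1×II-2: QQ|Qq
Q/III-2 aff II-1×II-2: qq
⇒ Q over [I-1,I-2,II-1,II-2,III-1,III-2]: 4 consistent
Z/I-1 aff ·: zz
Z/I-2 aff ·: zz
Z/II-1 aff I-1×I-2: zz
Z/II-2 aff ·: zz
Z/III-1 aff II-1×II-2: zz
Z/III-2 aff II-1×II-2: zz
⇒ Z over [I-1,I-2,II-1,II-2,III-1,III-2]: 1 consistent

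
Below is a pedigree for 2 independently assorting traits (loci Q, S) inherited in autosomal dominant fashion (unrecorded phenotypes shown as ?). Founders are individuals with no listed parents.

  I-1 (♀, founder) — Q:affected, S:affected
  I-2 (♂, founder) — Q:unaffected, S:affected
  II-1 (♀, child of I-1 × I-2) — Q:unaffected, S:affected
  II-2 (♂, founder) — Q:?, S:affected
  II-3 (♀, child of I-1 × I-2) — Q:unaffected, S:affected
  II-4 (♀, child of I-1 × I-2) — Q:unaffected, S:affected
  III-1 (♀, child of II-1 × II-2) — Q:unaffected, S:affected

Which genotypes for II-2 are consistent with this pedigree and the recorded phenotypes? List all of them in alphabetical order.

II-2 ∈ {Qq SS, Qq Ss, qq SS, qq Ss}

Q/I-1 aff ·: Qq
Q/I-2 un ·: qq
Q/II-1 un I-1×I-2: qq
Q/II-2 ? ·: qq|Qq
Q/II-3 un I-1×I-2: qq
Q/II-4 un I-1×I-2: qq
Q/III-1 un II-1×II-2: qq
⇒ Q over [I-1,I-2,II-1,II-2,II-3,II-4,III-1]: 2 consistent
S/I-1 aff ·: Ss|SS
S/I-2 aff ·: Ss|SS
S/II-1 aff I-1×I-2: Ss|SS
S/II-2 aff ·: Ss|SS
S/II-3 aff I-1×I-2: Ss|SS
S/II-4 aff I-1×I-2: Ss|SS
S/III-1 aff II-1×II-2: Ss|SS
⇒ S over [I-1,I-2,II-1,II-2,II-3,II-4,III-1]: 87 consistent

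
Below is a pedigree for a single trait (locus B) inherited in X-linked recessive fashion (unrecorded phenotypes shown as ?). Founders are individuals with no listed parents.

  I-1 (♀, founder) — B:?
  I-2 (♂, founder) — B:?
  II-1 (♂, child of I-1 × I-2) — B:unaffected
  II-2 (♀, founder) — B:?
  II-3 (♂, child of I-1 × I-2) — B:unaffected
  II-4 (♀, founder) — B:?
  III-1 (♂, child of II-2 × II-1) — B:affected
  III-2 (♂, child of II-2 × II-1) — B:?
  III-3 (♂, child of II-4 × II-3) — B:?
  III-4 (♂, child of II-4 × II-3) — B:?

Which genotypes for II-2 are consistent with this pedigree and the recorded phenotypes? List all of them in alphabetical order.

B/I-1 ? ·: X^BX^B|X^BX^b
B/I-2 ? ·: X^BY|X^bY
B/II-1 un I-1×I-2: X^BY
B/II-2 ? ·: X^BX^b|X^bX^b
B/II-3 un I-1×I-2: X^BY
B/II-4 ? ·: X^BX^B|X^BX^b|X^bX^b
B/III-1 aff II-2×II-1: X^bY
B/III-2 ? II-2×II-1: X^BY|X^bY
B/III-3 ? II-4×II-3: X^BY|X^bY
B/III-4 ? II-4×II-3: X^BY|X^bY
⇒ B over [I-1,I-2,II-1,II-2,II-3,II-4,III-1,III-2,III-3,III-4]: 72 consistent

II-2 ∈ {X^BX^b, X^bX^b}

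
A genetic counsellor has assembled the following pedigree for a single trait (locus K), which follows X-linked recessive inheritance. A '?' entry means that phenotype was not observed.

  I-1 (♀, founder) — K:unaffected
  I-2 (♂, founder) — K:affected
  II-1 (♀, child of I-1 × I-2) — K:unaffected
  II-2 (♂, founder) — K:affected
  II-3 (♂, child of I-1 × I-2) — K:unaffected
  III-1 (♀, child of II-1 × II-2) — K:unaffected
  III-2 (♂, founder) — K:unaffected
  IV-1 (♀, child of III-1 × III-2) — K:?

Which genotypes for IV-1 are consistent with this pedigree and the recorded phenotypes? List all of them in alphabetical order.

IV-1 ∈ {X^KX^K, X^KX^k}

K/I-1 un ·: X^KX^K|X^KX^k
K/I-2 aff ·: X^kY
K/II-1 un I-1×I-2: X^KX^k
K/II-2 aff ·: X^kY
K/II-3 un I-1×I-2: X^KY
K/III-1 un II-1×II-2: X^KX^k
K/III-2 un ·: X^KY
K/IV-1 ? III-1×III-2: X^KX^K|X^KX^k
⇒ K over [I-1,I-2,II-1,II-2,II-3,III-1,III-2,IV-1]: 4 consistent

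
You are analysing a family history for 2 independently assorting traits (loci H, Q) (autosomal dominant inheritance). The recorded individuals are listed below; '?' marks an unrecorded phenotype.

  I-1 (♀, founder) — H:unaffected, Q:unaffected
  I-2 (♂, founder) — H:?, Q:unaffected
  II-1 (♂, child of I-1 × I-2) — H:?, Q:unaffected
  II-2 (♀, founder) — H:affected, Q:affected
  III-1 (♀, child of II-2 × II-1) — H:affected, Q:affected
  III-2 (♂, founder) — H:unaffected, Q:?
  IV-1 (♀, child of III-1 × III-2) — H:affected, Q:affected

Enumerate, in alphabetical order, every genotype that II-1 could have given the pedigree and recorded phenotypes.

II-1 ∈ {Hh qq, hh qq}

H/I-1 un ·: hh
H/I-2 ? ·: hh|Hh|HH
H/II-1 ? I-1×I-2: hh|Hh
H/II-2 aff ·: Hh|HH
H/III-1 aff II-2×II-1: Hh|HH
H/III-2 un ·: hh
H/IV-1 aff III-1×III-2: Hh
⇒ H over [I-1,I-2,II-1,II-2,III-1,III-2,IV-1]: 12 consistent
Q/I-1 un ·: qq
Q/I-2 un ·: qq
Q/II-1 un I-1×I-2: qq
Q/II-2 aff ·: Qq|QQ
Q/III-1 aff II-2×II-1: Qq
Q/III-2 ? ·: qq|Qq|QQ
Q/IV-1 aff III-1×III-2: Qq|QQ
⇒ Q over [I-1,I-2,II-1,II-2,III-1,III-2,IV-1]: 10 consistent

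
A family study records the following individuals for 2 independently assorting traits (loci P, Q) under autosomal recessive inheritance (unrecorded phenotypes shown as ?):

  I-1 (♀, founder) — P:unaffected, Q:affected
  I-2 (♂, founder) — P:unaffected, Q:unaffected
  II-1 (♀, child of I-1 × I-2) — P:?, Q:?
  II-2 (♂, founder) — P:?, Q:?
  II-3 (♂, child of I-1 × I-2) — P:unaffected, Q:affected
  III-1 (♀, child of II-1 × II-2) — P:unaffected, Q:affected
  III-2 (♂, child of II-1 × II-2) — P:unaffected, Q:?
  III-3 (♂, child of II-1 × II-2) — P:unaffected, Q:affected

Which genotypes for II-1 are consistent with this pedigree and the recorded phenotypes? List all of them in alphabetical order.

P/I-1 un ·: PP|Pp
P/I-2 un ·: PP|Pp
P/II-1 ? I-1×I-2: PP|Pp|pp
P/II-2 ? ·: PP|Pp|pp
P/II-3 un I-1×I-2: PP|Pp
P/III-1 un II-1×II-2: PP|Pp
P/III-2 un II-1×II-2: PP|Pp
P/III-3 un II-1×II-2: PP|Pp
⇒ P over [I-1,I-2,II-1,II-2,II-3,III-1,III-2,III-3]: 176 consistent
Q/I-1 aff ·: qq
Q/I-2 un ·: Qq
Q/II-1 ? I-1×I-2: Qq|qq
Q/II-2 ? ·: Qq|qq
Q/II-3 aff I-1×I-2: qq
Q/III-1 aff II-1×II-2: qq
Q/III-2 ? II-1×II-2: QQ|Qq|qq
Q/III-3 aff II-1×II-2: qq
⇒ Q over [I-1,I-2,II-1,II-2,II-3,III-1,III-2,III-3]: 8 consistent

II-1 ∈ {PP Qq, PP qq, Pp Qq, Pp qq, pp Qq, pp qq}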